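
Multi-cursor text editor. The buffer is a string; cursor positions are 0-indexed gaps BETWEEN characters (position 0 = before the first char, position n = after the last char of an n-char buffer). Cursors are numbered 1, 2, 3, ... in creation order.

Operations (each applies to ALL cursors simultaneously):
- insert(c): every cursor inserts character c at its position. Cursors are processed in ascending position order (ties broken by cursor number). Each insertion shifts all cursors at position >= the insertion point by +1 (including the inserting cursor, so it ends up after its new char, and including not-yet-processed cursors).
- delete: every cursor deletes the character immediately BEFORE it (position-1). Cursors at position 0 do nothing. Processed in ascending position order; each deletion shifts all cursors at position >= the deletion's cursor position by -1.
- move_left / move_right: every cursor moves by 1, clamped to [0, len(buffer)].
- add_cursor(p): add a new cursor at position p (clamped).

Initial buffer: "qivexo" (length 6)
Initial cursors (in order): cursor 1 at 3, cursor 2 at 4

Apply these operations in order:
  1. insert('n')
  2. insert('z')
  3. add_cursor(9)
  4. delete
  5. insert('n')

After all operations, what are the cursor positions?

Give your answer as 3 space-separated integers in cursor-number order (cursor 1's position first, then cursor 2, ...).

After op 1 (insert('n')): buffer="qivnenxo" (len 8), cursors c1@4 c2@6, authorship ...1.2..
After op 2 (insert('z')): buffer="qivnzenzxo" (len 10), cursors c1@5 c2@8, authorship ...11.22..
After op 3 (add_cursor(9)): buffer="qivnzenzxo" (len 10), cursors c1@5 c2@8 c3@9, authorship ...11.22..
After op 4 (delete): buffer="qivneno" (len 7), cursors c1@4 c2@6 c3@6, authorship ...1.2.
After op 5 (insert('n')): buffer="qivnnennno" (len 10), cursors c1@5 c2@9 c3@9, authorship ...11.223.

Answer: 5 9 9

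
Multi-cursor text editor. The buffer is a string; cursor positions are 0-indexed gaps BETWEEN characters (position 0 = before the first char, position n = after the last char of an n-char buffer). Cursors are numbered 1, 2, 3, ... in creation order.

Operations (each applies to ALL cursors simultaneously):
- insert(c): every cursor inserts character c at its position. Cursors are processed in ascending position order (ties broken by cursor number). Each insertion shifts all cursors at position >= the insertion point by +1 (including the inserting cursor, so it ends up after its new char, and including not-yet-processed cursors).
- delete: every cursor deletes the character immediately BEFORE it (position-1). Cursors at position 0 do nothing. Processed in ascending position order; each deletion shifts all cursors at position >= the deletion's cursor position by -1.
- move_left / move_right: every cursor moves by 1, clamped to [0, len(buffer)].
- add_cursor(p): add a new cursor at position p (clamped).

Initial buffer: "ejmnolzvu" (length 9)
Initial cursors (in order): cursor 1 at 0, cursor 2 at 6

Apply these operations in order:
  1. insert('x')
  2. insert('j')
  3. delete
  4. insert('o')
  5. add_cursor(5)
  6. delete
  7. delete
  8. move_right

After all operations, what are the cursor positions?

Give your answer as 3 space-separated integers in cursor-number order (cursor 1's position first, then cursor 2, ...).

After op 1 (insert('x')): buffer="xejmnolxzvu" (len 11), cursors c1@1 c2@8, authorship 1......2...
After op 2 (insert('j')): buffer="xjejmnolxjzvu" (len 13), cursors c1@2 c2@10, authorship 11......22...
After op 3 (delete): buffer="xejmnolxzvu" (len 11), cursors c1@1 c2@8, authorship 1......2...
After op 4 (insert('o')): buffer="xoejmnolxozvu" (len 13), cursors c1@2 c2@10, authorship 11......22...
After op 5 (add_cursor(5)): buffer="xoejmnolxozvu" (len 13), cursors c1@2 c3@5 c2@10, authorship 11......22...
After op 6 (delete): buffer="xejnolxzvu" (len 10), cursors c1@1 c3@3 c2@7, authorship 1.....2...
After op 7 (delete): buffer="enolzvu" (len 7), cursors c1@0 c3@1 c2@4, authorship .......
After op 8 (move_right): buffer="enolzvu" (len 7), cursors c1@1 c3@2 c2@5, authorship .......

Answer: 1 5 2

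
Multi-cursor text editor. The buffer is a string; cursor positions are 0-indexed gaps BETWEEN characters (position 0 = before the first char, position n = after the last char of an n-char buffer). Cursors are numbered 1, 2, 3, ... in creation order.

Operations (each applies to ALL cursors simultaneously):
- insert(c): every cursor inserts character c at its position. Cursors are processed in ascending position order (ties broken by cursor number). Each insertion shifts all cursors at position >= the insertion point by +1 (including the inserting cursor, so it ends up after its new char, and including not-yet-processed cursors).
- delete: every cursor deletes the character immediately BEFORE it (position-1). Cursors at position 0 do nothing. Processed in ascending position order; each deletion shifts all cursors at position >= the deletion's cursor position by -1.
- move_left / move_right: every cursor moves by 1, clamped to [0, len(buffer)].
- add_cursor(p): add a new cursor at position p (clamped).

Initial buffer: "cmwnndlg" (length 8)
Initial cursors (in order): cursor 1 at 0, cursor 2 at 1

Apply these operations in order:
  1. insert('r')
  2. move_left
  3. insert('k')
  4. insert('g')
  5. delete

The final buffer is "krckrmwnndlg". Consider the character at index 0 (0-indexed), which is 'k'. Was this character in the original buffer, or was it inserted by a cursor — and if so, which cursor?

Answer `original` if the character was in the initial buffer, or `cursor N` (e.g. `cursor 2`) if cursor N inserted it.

After op 1 (insert('r')): buffer="rcrmwnndlg" (len 10), cursors c1@1 c2@3, authorship 1.2.......
After op 2 (move_left): buffer="rcrmwnndlg" (len 10), cursors c1@0 c2@2, authorship 1.2.......
After op 3 (insert('k')): buffer="krckrmwnndlg" (len 12), cursors c1@1 c2@4, authorship 11.22.......
After op 4 (insert('g')): buffer="kgrckgrmwnndlg" (len 14), cursors c1@2 c2@6, authorship 111.222.......
After op 5 (delete): buffer="krckrmwnndlg" (len 12), cursors c1@1 c2@4, authorship 11.22.......
Authorship (.=original, N=cursor N): 1 1 . 2 2 . . . . . . .
Index 0: author = 1

Answer: cursor 1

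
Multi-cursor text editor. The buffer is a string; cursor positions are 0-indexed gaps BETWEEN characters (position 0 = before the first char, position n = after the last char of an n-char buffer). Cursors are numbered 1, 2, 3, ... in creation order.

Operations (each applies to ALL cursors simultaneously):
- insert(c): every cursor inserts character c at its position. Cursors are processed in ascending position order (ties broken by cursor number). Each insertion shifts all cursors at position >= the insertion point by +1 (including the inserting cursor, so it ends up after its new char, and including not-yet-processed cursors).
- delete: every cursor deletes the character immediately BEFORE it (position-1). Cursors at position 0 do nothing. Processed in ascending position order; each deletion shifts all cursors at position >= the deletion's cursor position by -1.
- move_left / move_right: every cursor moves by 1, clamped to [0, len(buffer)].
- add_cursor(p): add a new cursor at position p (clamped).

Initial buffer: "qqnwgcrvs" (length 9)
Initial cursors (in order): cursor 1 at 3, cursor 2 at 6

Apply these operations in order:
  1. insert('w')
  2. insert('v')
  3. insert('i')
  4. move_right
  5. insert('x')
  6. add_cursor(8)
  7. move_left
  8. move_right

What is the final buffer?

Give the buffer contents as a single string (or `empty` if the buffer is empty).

After op 1 (insert('w')): buffer="qqnwwgcwrvs" (len 11), cursors c1@4 c2@8, authorship ...1...2...
After op 2 (insert('v')): buffer="qqnwvwgcwvrvs" (len 13), cursors c1@5 c2@10, authorship ...11...22...
After op 3 (insert('i')): buffer="qqnwviwgcwvirvs" (len 15), cursors c1@6 c2@12, authorship ...111...222...
After op 4 (move_right): buffer="qqnwviwgcwvirvs" (len 15), cursors c1@7 c2@13, authorship ...111...222...
After op 5 (insert('x')): buffer="qqnwviwxgcwvirxvs" (len 17), cursors c1@8 c2@15, authorship ...111.1..222.2..
After op 6 (add_cursor(8)): buffer="qqnwviwxgcwvirxvs" (len 17), cursors c1@8 c3@8 c2@15, authorship ...111.1..222.2..
After op 7 (move_left): buffer="qqnwviwxgcwvirxvs" (len 17), cursors c1@7 c3@7 c2@14, authorship ...111.1..222.2..
After op 8 (move_right): buffer="qqnwviwxgcwvirxvs" (len 17), cursors c1@8 c3@8 c2@15, authorship ...111.1..222.2..

Answer: qqnwviwxgcwvirxvs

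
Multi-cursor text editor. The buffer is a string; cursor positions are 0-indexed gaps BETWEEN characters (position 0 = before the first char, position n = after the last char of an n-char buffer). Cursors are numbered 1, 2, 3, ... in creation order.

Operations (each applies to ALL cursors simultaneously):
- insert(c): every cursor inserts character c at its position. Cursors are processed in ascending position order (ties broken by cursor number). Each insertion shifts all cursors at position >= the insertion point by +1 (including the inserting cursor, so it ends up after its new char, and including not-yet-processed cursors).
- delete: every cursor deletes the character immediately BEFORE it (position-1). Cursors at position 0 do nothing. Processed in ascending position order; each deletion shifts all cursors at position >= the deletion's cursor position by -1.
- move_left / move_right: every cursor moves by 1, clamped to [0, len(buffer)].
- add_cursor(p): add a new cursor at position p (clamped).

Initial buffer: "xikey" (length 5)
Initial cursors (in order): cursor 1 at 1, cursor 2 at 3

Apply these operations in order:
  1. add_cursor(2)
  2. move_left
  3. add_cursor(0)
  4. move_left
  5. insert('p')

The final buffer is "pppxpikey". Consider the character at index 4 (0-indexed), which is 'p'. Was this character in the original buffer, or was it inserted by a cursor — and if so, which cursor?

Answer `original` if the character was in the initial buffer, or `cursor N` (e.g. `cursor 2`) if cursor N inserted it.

After op 1 (add_cursor(2)): buffer="xikey" (len 5), cursors c1@1 c3@2 c2@3, authorship .....
After op 2 (move_left): buffer="xikey" (len 5), cursors c1@0 c3@1 c2@2, authorship .....
After op 3 (add_cursor(0)): buffer="xikey" (len 5), cursors c1@0 c4@0 c3@1 c2@2, authorship .....
After op 4 (move_left): buffer="xikey" (len 5), cursors c1@0 c3@0 c4@0 c2@1, authorship .....
After op 5 (insert('p')): buffer="pppxpikey" (len 9), cursors c1@3 c3@3 c4@3 c2@5, authorship 134.2....
Authorship (.=original, N=cursor N): 1 3 4 . 2 . . . .
Index 4: author = 2

Answer: cursor 2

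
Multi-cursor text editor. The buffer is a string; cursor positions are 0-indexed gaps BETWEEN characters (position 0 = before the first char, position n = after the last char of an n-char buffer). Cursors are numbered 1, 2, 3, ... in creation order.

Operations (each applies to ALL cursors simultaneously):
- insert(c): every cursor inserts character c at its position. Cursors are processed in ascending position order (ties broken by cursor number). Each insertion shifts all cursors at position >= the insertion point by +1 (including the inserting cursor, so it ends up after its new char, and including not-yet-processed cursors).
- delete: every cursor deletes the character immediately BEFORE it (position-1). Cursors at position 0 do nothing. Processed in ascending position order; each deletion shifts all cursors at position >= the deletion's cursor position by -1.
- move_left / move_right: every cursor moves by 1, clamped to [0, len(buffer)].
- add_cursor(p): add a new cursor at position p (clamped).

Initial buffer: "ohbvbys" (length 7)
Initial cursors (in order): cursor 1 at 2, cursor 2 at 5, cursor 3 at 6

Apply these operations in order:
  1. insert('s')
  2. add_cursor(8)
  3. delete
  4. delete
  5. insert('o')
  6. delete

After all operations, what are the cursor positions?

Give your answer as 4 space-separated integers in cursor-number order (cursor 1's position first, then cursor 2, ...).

Answer: 1 1 1 1

Derivation:
After op 1 (insert('s')): buffer="ohsbvbsyss" (len 10), cursors c1@3 c2@7 c3@9, authorship ..1...2.3.
After op 2 (add_cursor(8)): buffer="ohsbvbsyss" (len 10), cursors c1@3 c2@7 c4@8 c3@9, authorship ..1...2.3.
After op 3 (delete): buffer="ohbvbs" (len 6), cursors c1@2 c2@5 c3@5 c4@5, authorship ......
After op 4 (delete): buffer="os" (len 2), cursors c1@1 c2@1 c3@1 c4@1, authorship ..
After op 5 (insert('o')): buffer="ooooos" (len 6), cursors c1@5 c2@5 c3@5 c4@5, authorship .1234.
After op 6 (delete): buffer="os" (len 2), cursors c1@1 c2@1 c3@1 c4@1, authorship ..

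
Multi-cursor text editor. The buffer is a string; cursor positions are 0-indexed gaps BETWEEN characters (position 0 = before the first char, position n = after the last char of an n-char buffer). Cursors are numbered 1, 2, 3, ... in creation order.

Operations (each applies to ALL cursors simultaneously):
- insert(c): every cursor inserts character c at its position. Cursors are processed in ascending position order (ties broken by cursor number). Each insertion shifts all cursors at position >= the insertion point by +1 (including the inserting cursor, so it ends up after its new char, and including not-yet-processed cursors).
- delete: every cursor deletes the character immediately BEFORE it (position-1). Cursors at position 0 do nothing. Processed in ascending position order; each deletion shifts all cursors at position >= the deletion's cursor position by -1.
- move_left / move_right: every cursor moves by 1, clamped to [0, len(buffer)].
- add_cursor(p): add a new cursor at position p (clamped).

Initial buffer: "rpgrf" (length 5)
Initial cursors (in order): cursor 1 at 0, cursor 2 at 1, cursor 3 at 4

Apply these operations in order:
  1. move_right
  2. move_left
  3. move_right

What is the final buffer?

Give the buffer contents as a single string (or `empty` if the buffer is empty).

After op 1 (move_right): buffer="rpgrf" (len 5), cursors c1@1 c2@2 c3@5, authorship .....
After op 2 (move_left): buffer="rpgrf" (len 5), cursors c1@0 c2@1 c3@4, authorship .....
After op 3 (move_right): buffer="rpgrf" (len 5), cursors c1@1 c2@2 c3@5, authorship .....

Answer: rpgrf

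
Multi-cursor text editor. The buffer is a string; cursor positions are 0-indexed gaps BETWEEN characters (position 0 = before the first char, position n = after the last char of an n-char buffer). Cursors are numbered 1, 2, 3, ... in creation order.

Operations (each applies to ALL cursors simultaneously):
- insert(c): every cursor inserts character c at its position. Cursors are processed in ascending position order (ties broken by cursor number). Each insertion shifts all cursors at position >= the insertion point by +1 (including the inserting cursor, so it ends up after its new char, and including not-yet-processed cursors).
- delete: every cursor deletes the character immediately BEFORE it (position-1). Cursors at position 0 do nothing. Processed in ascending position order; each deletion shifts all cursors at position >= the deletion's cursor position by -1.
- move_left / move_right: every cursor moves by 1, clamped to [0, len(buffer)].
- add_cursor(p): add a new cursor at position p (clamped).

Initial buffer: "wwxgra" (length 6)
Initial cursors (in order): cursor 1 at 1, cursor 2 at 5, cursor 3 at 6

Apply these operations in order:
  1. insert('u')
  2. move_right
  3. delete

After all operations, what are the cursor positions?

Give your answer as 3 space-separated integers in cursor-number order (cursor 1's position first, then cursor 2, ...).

Answer: 2 6 6

Derivation:
After op 1 (insert('u')): buffer="wuwxgruau" (len 9), cursors c1@2 c2@7 c3@9, authorship .1....2.3
After op 2 (move_right): buffer="wuwxgruau" (len 9), cursors c1@3 c2@8 c3@9, authorship .1....2.3
After op 3 (delete): buffer="wuxgru" (len 6), cursors c1@2 c2@6 c3@6, authorship .1...2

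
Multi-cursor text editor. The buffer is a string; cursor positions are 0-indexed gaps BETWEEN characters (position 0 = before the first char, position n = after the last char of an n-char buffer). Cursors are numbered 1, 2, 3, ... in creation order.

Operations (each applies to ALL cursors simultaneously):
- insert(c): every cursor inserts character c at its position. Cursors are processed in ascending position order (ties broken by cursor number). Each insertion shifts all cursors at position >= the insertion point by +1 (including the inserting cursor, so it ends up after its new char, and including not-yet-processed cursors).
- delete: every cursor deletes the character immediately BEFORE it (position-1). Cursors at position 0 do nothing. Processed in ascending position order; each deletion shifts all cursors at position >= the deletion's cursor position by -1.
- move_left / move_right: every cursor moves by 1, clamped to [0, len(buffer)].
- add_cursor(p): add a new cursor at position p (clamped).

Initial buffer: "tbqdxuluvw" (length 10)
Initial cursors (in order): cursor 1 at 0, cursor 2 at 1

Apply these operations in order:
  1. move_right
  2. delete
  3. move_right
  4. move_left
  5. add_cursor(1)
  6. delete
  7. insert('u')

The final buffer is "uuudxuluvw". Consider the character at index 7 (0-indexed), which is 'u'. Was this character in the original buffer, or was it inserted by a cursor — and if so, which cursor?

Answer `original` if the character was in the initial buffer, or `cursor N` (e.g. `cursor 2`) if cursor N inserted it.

Answer: original

Derivation:
After op 1 (move_right): buffer="tbqdxuluvw" (len 10), cursors c1@1 c2@2, authorship ..........
After op 2 (delete): buffer="qdxuluvw" (len 8), cursors c1@0 c2@0, authorship ........
After op 3 (move_right): buffer="qdxuluvw" (len 8), cursors c1@1 c2@1, authorship ........
After op 4 (move_left): buffer="qdxuluvw" (len 8), cursors c1@0 c2@0, authorship ........
After op 5 (add_cursor(1)): buffer="qdxuluvw" (len 8), cursors c1@0 c2@0 c3@1, authorship ........
After op 6 (delete): buffer="dxuluvw" (len 7), cursors c1@0 c2@0 c3@0, authorship .......
After op 7 (insert('u')): buffer="uuudxuluvw" (len 10), cursors c1@3 c2@3 c3@3, authorship 123.......
Authorship (.=original, N=cursor N): 1 2 3 . . . . . . .
Index 7: author = original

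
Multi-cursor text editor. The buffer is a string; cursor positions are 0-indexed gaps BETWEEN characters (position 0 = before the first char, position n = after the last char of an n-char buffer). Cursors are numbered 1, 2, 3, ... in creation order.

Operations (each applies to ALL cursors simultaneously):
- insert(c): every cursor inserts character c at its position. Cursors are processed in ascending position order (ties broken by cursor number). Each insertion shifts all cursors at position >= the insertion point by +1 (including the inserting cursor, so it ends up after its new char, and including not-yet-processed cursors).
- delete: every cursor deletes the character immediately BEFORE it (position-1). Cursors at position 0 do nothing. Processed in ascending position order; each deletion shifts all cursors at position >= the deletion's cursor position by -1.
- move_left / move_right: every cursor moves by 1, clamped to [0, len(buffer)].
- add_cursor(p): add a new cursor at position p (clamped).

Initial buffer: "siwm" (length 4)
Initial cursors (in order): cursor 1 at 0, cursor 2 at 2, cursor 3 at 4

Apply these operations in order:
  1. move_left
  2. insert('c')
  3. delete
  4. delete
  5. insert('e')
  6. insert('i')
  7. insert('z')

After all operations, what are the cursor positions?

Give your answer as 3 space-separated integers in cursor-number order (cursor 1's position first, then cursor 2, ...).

After op 1 (move_left): buffer="siwm" (len 4), cursors c1@0 c2@1 c3@3, authorship ....
After op 2 (insert('c')): buffer="csciwcm" (len 7), cursors c1@1 c2@3 c3@6, authorship 1.2..3.
After op 3 (delete): buffer="siwm" (len 4), cursors c1@0 c2@1 c3@3, authorship ....
After op 4 (delete): buffer="im" (len 2), cursors c1@0 c2@0 c3@1, authorship ..
After op 5 (insert('e')): buffer="eeiem" (len 5), cursors c1@2 c2@2 c3@4, authorship 12.3.
After op 6 (insert('i')): buffer="eeiiieim" (len 8), cursors c1@4 c2@4 c3@7, authorship 1212.33.
After op 7 (insert('z')): buffer="eeiizzieizm" (len 11), cursors c1@6 c2@6 c3@10, authorship 121212.333.

Answer: 6 6 10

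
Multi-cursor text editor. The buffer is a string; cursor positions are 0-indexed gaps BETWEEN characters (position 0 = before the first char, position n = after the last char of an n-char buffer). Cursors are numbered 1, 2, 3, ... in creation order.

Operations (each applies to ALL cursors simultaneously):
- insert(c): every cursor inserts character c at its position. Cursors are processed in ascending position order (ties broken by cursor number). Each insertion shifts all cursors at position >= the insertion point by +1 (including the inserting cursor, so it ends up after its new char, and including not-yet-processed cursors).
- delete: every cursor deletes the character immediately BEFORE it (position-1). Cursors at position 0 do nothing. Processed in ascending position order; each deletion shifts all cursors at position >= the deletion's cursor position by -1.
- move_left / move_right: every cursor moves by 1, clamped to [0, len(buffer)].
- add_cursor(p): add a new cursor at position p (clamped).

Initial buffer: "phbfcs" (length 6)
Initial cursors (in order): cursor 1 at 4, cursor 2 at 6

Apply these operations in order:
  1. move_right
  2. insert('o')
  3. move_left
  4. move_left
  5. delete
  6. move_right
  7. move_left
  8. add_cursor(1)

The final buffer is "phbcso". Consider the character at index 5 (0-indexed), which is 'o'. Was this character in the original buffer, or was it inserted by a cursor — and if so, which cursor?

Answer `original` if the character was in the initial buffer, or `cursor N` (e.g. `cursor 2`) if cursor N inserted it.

After op 1 (move_right): buffer="phbfcs" (len 6), cursors c1@5 c2@6, authorship ......
After op 2 (insert('o')): buffer="phbfcoso" (len 8), cursors c1@6 c2@8, authorship .....1.2
After op 3 (move_left): buffer="phbfcoso" (len 8), cursors c1@5 c2@7, authorship .....1.2
After op 4 (move_left): buffer="phbfcoso" (len 8), cursors c1@4 c2@6, authorship .....1.2
After op 5 (delete): buffer="phbcso" (len 6), cursors c1@3 c2@4, authorship .....2
After op 6 (move_right): buffer="phbcso" (len 6), cursors c1@4 c2@5, authorship .....2
After op 7 (move_left): buffer="phbcso" (len 6), cursors c1@3 c2@4, authorship .....2
After op 8 (add_cursor(1)): buffer="phbcso" (len 6), cursors c3@1 c1@3 c2@4, authorship .....2
Authorship (.=original, N=cursor N): . . . . . 2
Index 5: author = 2

Answer: cursor 2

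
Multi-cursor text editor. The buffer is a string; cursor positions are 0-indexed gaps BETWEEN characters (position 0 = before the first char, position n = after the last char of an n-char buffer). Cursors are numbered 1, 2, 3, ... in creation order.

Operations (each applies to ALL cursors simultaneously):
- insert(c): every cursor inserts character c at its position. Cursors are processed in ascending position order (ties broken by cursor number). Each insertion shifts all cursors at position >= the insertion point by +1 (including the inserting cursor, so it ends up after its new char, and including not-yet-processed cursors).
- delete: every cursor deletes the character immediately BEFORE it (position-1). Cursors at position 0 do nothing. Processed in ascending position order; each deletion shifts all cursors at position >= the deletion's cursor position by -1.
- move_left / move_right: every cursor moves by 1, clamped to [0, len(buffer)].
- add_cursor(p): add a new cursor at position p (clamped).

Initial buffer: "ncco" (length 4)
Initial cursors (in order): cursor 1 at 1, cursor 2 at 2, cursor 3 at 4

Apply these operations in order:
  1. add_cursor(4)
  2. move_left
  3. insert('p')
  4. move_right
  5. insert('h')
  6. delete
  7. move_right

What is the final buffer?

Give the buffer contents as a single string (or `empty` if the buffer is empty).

Answer: pnpccppo

Derivation:
After op 1 (add_cursor(4)): buffer="ncco" (len 4), cursors c1@1 c2@2 c3@4 c4@4, authorship ....
After op 2 (move_left): buffer="ncco" (len 4), cursors c1@0 c2@1 c3@3 c4@3, authorship ....
After op 3 (insert('p')): buffer="pnpccppo" (len 8), cursors c1@1 c2@3 c3@7 c4@7, authorship 1.2..34.
After op 4 (move_right): buffer="pnpccppo" (len 8), cursors c1@2 c2@4 c3@8 c4@8, authorship 1.2..34.
After op 5 (insert('h')): buffer="pnhpchcppohh" (len 12), cursors c1@3 c2@6 c3@12 c4@12, authorship 1.12.2.34.34
After op 6 (delete): buffer="pnpccppo" (len 8), cursors c1@2 c2@4 c3@8 c4@8, authorship 1.2..34.
After op 7 (move_right): buffer="pnpccppo" (len 8), cursors c1@3 c2@5 c3@8 c4@8, authorship 1.2..34.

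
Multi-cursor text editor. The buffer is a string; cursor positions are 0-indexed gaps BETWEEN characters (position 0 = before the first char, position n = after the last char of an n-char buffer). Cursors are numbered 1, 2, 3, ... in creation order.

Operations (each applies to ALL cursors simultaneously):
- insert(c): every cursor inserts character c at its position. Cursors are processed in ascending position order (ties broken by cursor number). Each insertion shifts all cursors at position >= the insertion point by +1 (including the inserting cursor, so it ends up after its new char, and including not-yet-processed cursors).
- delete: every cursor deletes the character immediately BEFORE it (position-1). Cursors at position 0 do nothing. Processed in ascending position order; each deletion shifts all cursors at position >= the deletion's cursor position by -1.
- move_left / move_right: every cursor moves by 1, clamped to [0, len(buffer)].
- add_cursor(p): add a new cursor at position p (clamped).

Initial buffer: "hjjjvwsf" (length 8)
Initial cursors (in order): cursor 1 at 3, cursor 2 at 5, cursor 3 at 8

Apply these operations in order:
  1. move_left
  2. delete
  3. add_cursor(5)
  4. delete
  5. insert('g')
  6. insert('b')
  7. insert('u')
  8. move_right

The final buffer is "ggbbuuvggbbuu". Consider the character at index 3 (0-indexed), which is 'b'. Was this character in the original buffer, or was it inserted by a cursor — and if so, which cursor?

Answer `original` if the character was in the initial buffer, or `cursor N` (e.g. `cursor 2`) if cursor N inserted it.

Answer: cursor 2

Derivation:
After op 1 (move_left): buffer="hjjjvwsf" (len 8), cursors c1@2 c2@4 c3@7, authorship ........
After op 2 (delete): buffer="hjvwf" (len 5), cursors c1@1 c2@2 c3@4, authorship .....
After op 3 (add_cursor(5)): buffer="hjvwf" (len 5), cursors c1@1 c2@2 c3@4 c4@5, authorship .....
After op 4 (delete): buffer="v" (len 1), cursors c1@0 c2@0 c3@1 c4@1, authorship .
After op 5 (insert('g')): buffer="ggvgg" (len 5), cursors c1@2 c2@2 c3@5 c4@5, authorship 12.34
After op 6 (insert('b')): buffer="ggbbvggbb" (len 9), cursors c1@4 c2@4 c3@9 c4@9, authorship 1212.3434
After op 7 (insert('u')): buffer="ggbbuuvggbbuu" (len 13), cursors c1@6 c2@6 c3@13 c4@13, authorship 121212.343434
After op 8 (move_right): buffer="ggbbuuvggbbuu" (len 13), cursors c1@7 c2@7 c3@13 c4@13, authorship 121212.343434
Authorship (.=original, N=cursor N): 1 2 1 2 1 2 . 3 4 3 4 3 4
Index 3: author = 2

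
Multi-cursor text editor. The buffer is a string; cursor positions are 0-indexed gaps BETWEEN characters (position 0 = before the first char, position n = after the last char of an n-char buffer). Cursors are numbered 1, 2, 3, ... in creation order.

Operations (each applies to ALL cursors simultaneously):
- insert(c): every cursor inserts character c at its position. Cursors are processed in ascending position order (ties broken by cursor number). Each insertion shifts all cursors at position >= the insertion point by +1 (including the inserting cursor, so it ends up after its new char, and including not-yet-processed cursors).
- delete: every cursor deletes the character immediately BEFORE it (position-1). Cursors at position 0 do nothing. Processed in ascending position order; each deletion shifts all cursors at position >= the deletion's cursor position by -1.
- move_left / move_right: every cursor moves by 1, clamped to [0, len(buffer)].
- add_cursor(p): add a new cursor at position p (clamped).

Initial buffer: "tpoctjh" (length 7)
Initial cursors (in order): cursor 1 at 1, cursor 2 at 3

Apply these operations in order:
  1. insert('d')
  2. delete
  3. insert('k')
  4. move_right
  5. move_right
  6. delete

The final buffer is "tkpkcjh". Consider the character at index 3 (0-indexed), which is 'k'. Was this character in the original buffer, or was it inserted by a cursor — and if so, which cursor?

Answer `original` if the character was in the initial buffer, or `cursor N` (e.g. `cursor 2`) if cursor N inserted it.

Answer: cursor 2

Derivation:
After op 1 (insert('d')): buffer="tdpodctjh" (len 9), cursors c1@2 c2@5, authorship .1..2....
After op 2 (delete): buffer="tpoctjh" (len 7), cursors c1@1 c2@3, authorship .......
After op 3 (insert('k')): buffer="tkpokctjh" (len 9), cursors c1@2 c2@5, authorship .1..2....
After op 4 (move_right): buffer="tkpokctjh" (len 9), cursors c1@3 c2@6, authorship .1..2....
After op 5 (move_right): buffer="tkpokctjh" (len 9), cursors c1@4 c2@7, authorship .1..2....
After op 6 (delete): buffer="tkpkcjh" (len 7), cursors c1@3 c2@5, authorship .1.2...
Authorship (.=original, N=cursor N): . 1 . 2 . . .
Index 3: author = 2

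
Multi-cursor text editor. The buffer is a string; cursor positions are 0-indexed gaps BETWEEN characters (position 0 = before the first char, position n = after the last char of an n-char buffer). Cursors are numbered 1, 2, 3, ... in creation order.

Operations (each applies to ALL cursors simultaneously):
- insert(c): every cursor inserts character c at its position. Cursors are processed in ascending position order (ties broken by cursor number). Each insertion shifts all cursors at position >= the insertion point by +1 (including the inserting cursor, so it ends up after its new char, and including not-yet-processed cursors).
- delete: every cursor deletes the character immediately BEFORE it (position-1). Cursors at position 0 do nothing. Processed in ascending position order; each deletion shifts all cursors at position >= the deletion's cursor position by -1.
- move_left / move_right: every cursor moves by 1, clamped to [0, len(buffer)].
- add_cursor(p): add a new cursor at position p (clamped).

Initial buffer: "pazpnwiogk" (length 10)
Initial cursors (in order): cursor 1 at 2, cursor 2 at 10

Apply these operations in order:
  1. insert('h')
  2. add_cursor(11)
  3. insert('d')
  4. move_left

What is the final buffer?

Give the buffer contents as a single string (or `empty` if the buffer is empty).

After op 1 (insert('h')): buffer="pahzpnwiogkh" (len 12), cursors c1@3 c2@12, authorship ..1........2
After op 2 (add_cursor(11)): buffer="pahzpnwiogkh" (len 12), cursors c1@3 c3@11 c2@12, authorship ..1........2
After op 3 (insert('d')): buffer="pahdzpnwiogkdhd" (len 15), cursors c1@4 c3@13 c2@15, authorship ..11........322
After op 4 (move_left): buffer="pahdzpnwiogkdhd" (len 15), cursors c1@3 c3@12 c2@14, authorship ..11........322

Answer: pahdzpnwiogkdhd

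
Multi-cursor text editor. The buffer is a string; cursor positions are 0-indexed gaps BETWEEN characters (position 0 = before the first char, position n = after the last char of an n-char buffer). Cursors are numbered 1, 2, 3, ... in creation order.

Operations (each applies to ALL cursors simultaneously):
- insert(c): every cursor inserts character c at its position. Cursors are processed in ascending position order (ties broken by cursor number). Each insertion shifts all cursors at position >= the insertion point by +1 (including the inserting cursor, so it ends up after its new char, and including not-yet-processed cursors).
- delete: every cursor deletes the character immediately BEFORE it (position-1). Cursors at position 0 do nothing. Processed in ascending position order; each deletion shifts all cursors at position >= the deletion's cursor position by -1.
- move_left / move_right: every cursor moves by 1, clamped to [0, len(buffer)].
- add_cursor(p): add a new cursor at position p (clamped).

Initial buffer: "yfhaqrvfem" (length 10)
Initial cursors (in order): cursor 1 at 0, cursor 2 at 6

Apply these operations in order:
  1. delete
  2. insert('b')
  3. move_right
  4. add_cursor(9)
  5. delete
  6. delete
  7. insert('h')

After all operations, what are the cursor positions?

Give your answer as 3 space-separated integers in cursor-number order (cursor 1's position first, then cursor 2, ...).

After op 1 (delete): buffer="yfhaqvfem" (len 9), cursors c1@0 c2@5, authorship .........
After op 2 (insert('b')): buffer="byfhaqbvfem" (len 11), cursors c1@1 c2@7, authorship 1.....2....
After op 3 (move_right): buffer="byfhaqbvfem" (len 11), cursors c1@2 c2@8, authorship 1.....2....
After op 4 (add_cursor(9)): buffer="byfhaqbvfem" (len 11), cursors c1@2 c2@8 c3@9, authorship 1.....2....
After op 5 (delete): buffer="bfhaqbem" (len 8), cursors c1@1 c2@6 c3@6, authorship 1....2..
After op 6 (delete): buffer="fhaem" (len 5), cursors c1@0 c2@3 c3@3, authorship .....
After op 7 (insert('h')): buffer="hfhahhem" (len 8), cursors c1@1 c2@6 c3@6, authorship 1...23..

Answer: 1 6 6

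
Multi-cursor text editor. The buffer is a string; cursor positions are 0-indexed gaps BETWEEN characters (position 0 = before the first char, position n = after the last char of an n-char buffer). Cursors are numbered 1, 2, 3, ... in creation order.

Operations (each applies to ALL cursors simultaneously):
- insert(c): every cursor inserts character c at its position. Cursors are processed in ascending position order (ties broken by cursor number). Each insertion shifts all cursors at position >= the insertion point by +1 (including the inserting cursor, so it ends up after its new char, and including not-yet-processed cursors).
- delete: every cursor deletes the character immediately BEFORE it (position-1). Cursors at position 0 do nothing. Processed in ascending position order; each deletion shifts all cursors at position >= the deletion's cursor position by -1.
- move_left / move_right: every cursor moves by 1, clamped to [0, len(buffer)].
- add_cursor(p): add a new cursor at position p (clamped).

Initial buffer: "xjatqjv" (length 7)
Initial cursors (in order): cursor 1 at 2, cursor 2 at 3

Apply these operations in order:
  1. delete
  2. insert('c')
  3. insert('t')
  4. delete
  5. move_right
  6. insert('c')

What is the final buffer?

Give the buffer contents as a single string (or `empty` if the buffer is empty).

After op 1 (delete): buffer="xtqjv" (len 5), cursors c1@1 c2@1, authorship .....
After op 2 (insert('c')): buffer="xcctqjv" (len 7), cursors c1@3 c2@3, authorship .12....
After op 3 (insert('t')): buffer="xcctttqjv" (len 9), cursors c1@5 c2@5, authorship .1212....
After op 4 (delete): buffer="xcctqjv" (len 7), cursors c1@3 c2@3, authorship .12....
After op 5 (move_right): buffer="xcctqjv" (len 7), cursors c1@4 c2@4, authorship .12....
After op 6 (insert('c')): buffer="xcctccqjv" (len 9), cursors c1@6 c2@6, authorship .12.12...

Answer: xcctccqjv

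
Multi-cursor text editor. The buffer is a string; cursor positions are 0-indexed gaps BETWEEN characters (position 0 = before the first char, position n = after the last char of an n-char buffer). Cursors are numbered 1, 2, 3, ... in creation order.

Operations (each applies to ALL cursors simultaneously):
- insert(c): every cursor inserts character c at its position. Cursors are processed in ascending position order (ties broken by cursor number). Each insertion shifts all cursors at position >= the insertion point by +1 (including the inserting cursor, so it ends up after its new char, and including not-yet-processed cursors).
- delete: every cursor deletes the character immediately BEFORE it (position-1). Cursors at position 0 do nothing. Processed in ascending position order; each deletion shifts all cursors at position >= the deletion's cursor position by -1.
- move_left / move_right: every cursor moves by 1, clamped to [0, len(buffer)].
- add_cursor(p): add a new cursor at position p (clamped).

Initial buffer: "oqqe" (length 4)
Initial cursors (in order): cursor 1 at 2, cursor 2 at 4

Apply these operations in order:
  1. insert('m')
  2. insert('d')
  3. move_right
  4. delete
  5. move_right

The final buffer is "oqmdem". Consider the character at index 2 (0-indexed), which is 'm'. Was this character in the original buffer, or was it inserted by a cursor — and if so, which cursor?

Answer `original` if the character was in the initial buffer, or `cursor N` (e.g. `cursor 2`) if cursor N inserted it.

Answer: cursor 1

Derivation:
After op 1 (insert('m')): buffer="oqmqem" (len 6), cursors c1@3 c2@6, authorship ..1..2
After op 2 (insert('d')): buffer="oqmdqemd" (len 8), cursors c1@4 c2@8, authorship ..11..22
After op 3 (move_right): buffer="oqmdqemd" (len 8), cursors c1@5 c2@8, authorship ..11..22
After op 4 (delete): buffer="oqmdem" (len 6), cursors c1@4 c2@6, authorship ..11.2
After op 5 (move_right): buffer="oqmdem" (len 6), cursors c1@5 c2@6, authorship ..11.2
Authorship (.=original, N=cursor N): . . 1 1 . 2
Index 2: author = 1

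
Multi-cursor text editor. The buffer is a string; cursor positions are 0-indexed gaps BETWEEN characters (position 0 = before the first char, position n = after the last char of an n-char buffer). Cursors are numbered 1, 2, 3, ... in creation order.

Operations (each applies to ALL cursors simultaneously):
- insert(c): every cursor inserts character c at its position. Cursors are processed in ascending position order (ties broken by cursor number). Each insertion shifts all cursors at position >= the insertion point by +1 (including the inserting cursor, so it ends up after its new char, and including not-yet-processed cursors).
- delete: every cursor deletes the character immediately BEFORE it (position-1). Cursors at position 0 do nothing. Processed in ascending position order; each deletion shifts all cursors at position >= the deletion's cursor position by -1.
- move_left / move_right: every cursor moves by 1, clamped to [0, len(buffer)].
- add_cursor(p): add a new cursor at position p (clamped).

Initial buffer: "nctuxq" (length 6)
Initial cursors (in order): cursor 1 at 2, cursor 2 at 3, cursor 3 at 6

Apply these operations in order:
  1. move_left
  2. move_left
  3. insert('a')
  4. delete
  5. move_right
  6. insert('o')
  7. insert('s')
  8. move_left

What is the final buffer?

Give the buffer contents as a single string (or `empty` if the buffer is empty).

After op 1 (move_left): buffer="nctuxq" (len 6), cursors c1@1 c2@2 c3@5, authorship ......
After op 2 (move_left): buffer="nctuxq" (len 6), cursors c1@0 c2@1 c3@4, authorship ......
After op 3 (insert('a')): buffer="anactuaxq" (len 9), cursors c1@1 c2@3 c3@7, authorship 1.2...3..
After op 4 (delete): buffer="nctuxq" (len 6), cursors c1@0 c2@1 c3@4, authorship ......
After op 5 (move_right): buffer="nctuxq" (len 6), cursors c1@1 c2@2 c3@5, authorship ......
After op 6 (insert('o')): buffer="nocotuxoq" (len 9), cursors c1@2 c2@4 c3@8, authorship .1.2...3.
After op 7 (insert('s')): buffer="noscostuxosq" (len 12), cursors c1@3 c2@6 c3@11, authorship .11.22...33.
After op 8 (move_left): buffer="noscostuxosq" (len 12), cursors c1@2 c2@5 c3@10, authorship .11.22...33.

Answer: noscostuxosq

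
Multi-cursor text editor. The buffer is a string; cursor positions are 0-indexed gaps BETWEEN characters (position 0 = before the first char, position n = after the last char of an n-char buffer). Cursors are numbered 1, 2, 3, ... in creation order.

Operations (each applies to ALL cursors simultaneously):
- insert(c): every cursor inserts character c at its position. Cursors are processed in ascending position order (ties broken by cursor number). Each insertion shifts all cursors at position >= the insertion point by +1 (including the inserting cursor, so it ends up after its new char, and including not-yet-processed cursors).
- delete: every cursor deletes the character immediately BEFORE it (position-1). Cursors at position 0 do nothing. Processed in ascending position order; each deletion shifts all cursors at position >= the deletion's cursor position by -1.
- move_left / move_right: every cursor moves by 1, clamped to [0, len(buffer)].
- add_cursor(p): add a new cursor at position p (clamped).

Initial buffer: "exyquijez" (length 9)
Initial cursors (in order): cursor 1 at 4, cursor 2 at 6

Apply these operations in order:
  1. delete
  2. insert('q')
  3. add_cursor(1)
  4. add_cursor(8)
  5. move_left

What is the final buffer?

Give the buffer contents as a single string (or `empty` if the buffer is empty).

Answer: exyquqjez

Derivation:
After op 1 (delete): buffer="exyujez" (len 7), cursors c1@3 c2@4, authorship .......
After op 2 (insert('q')): buffer="exyquqjez" (len 9), cursors c1@4 c2@6, authorship ...1.2...
After op 3 (add_cursor(1)): buffer="exyquqjez" (len 9), cursors c3@1 c1@4 c2@6, authorship ...1.2...
After op 4 (add_cursor(8)): buffer="exyquqjez" (len 9), cursors c3@1 c1@4 c2@6 c4@8, authorship ...1.2...
After op 5 (move_left): buffer="exyquqjez" (len 9), cursors c3@0 c1@3 c2@5 c4@7, authorship ...1.2...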